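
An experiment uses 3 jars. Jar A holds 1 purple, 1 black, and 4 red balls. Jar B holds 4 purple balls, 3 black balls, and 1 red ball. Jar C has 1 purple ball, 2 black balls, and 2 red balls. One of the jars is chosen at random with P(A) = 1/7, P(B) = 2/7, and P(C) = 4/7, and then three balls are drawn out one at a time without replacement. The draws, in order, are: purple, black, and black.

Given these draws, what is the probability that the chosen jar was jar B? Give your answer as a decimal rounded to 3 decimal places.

The likelihood of the observed sequence under each hypothesis: P(data | jar A) = (1/6)(1/5)(0/4) = 0; P(data | jar B) = (4/8)(3/7)(2/6) = 1/14; P(data | jar C) = (1/5)(2/4)(1/3) = 1/30.
Weighting by the prior gives 1/7 · 0 = 0, 2/7 · 1/14 = 1/49, 4/7 · 1/30 = 2/105; with total 29/735.
By Bayes' rule, P(jar B | data) = (1/49) / (29/735) = 15/29.

0.517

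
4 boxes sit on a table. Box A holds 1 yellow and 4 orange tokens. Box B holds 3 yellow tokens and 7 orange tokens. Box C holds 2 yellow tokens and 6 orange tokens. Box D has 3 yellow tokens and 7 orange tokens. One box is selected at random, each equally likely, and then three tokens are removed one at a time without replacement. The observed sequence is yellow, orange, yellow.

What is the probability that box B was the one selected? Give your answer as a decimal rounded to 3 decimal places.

0.383

Under each hypothesis, the probability of the observed sequence is: P(data | box A) = (1/5)(4/4)(0/3) = 0; P(data | box B) = (3/10)(7/9)(2/8) = 7/120; P(data | box C) = (2/8)(6/7)(1/6) = 1/28; P(data | box D) = (3/10)(7/9)(2/8) = 7/120.
The prior-weighted likelihoods are 1/4 · 0 = 0, 1/4 · 7/120 = 7/480, 1/4 · 1/28 = 1/112, 1/4 · 7/120 = 7/480; these sum to 4/105.
Therefore the posterior P(box B | data) = (7/480) / (4/105) = 49/128.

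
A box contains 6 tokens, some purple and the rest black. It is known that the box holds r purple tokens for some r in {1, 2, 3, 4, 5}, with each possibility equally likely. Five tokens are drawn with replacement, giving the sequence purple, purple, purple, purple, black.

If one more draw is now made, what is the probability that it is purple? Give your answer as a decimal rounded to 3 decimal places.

The likelihood of the observed sequence under each hypothesis: P(data | r = 1) = (1/6)(1/6)(1/6)(1/6)(5/6) = 0.000643; P(data | r = 2) = (2/6)(2/6)(2/6)(2/6)(4/6) = 0.0082305; P(data | r = 3) = (3/6)(3/6)(3/6)(3/6)(3/6) = 0.03125; P(data | r = 4) = (4/6)(4/6)(4/6)(4/6)(2/6) = 0.065844; P(data | r = 5) = (5/6)(5/6)(5/6)(5/6)(1/6) = 0.080376.
Multiplying each by its prior: 1/5 · 0.000643 = 0.0001286, 1/5 · 0.0082305 = 0.0016461, 1/5 · 0.03125 = 0.00625, 1/5 · 0.065844 = 0.013169, 1/5 · 0.080376 = 0.016075; with total 0.037269.
Normalising, the posterior is P(r = 1 | data) = 0.0034507, P(r = 2 | data) = 0.044168, P(r = 3 | data) = 0.1677, P(r = 4 | data) = 0.35335, P(r = 5 | data) = 0.43133.
Averaging over the posterior, P(purple next | data) = (1/6)(0.0034507) + (1/3)(0.044168) + (1/2)(0.1677) + (2/3)(0.35335) + (5/6)(0.43133) = 0.69416.

0.694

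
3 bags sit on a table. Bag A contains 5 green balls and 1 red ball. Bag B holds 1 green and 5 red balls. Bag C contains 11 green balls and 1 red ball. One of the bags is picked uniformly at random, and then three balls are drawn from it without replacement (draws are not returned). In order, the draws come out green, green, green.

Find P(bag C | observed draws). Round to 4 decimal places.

0.6000

Compute the likelihood of the observed sequence for each case: P(data | bag A) = (5/6)(4/5)(3/4) = 1/2; P(data | bag B) = (1/6)(0/5) = 0; P(data | bag C) = (11/12)(10/11)(9/10) = 3/4.
The prior-weighted likelihoods are 1/3 · 1/2 = 1/6, 1/3 · 0 = 0, 1/3 · 3/4 = 1/4; these sum to 5/12.
Hence P(bag C | data) = (1/4) / (5/12) = 3/5.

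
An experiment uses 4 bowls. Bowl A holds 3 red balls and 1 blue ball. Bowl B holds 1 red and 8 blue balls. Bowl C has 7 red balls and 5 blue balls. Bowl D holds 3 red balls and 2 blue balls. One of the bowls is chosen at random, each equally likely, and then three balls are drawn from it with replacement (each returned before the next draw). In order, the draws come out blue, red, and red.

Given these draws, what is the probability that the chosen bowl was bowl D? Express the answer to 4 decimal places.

0.3292

Under each hypothesis, the probability of the observed sequence is: P(data | bowl A) = (1/4)(3/4)(3/4) = 0.14062; P(data | bowl B) = (8/9)(1/9)(1/9) = 0.010974; P(data | bowl C) = (5/12)(7/12)(7/12) = 0.14178; P(data | bowl D) = (2/5)(3/5)(3/5) = 0.144.
Multiplying each by its prior: 1/4 · 0.14062 = 0.035156, 1/4 · 0.010974 = 0.0027435, 1/4 · 0.14178 = 0.035446, 1/4 · 0.144 = 0.036; with total 0.10935.
By Bayes' rule, P(bowl D | data) = (0.036) / (0.10935) = 0.32923.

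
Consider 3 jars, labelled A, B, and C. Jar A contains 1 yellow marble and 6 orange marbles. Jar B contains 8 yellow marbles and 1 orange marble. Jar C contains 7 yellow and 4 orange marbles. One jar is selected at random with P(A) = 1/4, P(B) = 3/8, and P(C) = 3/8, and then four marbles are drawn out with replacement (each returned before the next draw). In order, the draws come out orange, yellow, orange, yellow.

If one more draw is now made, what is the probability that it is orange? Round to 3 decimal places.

0.397

Compute the likelihood of the observed sequence for each case: P(data | jar A) = (6/7)(1/7)(6/7)(1/7) = 0.014994; P(data | jar B) = (1/9)(8/9)(1/9)(8/9) = 0.0097546; P(data | jar C) = (4/11)(7/11)(4/11)(7/11) = 0.053548.
The prior-weighted likelihoods are 1/4 · 0.014994 = 0.0037484, 3/8 · 0.0097546 = 0.003658, 3/8 · 0.053548 = 0.020081; these sum to 0.027487.
Normalising, the posterior is P(jar A | data) = 0.13637, P(jar B | data) = 0.13308, P(jar C | data) = 0.73055.
The predictive probability is P(orange next | data) = (6/7)(0.13637) + (1/9)(0.13308) + (4/11)(0.73055) = 0.39733.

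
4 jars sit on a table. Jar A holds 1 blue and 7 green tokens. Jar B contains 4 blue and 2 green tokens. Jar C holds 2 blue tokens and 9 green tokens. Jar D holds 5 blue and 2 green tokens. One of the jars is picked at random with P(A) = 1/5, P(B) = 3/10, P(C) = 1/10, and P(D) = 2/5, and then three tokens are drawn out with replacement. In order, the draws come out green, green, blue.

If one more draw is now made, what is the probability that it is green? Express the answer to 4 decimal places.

For each hypothesis, P(data | H) works out to: P(data | jar A) = (7/8)(7/8)(1/8) = 0.095703; P(data | jar B) = (2/6)(2/6)(4/6) = 0.074074; P(data | jar C) = (9/11)(9/11)(2/11) = 0.12171; P(data | jar D) = (2/7)(2/7)(5/7) = 0.058309.
Multiplying each by its prior: 1/5 · 0.095703 = 0.019141, 3/10 · 0.074074 = 0.022222, 1/10 · 0.12171 = 0.012171, 2/5 · 0.058309 = 0.023324; summing to 0.076858.
Dividing through by the total gives posterior P(jar A | data) = 0.24904, P(jar B | data) = 0.28913, P(jar C | data) = 0.15836, P(jar D | data) = 0.30346.
Averaging over the posterior, P(green next | data) = (7/8)(0.24904) + (1/3)(0.28913) + (9/11)(0.15836) + (2/7)(0.30346) = 0.53056.

0.5306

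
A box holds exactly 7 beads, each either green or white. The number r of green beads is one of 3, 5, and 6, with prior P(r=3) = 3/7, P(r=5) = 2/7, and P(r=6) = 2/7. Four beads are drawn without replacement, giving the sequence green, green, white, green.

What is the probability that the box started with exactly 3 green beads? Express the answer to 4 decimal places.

Compute the likelihood of the observed sequence for each case: P(data | r = 3) = (3/7)(2/6)(4/5)(1/4) = 1/35; P(data | r = 5) = (5/7)(4/6)(2/5)(3/4) = 1/7; P(data | r = 6) = (6/7)(5/6)(1/5)(4/4) = 1/7.
Weighting by the prior gives 3/7 · 1/35 = 3/245, 2/7 · 1/7 = 2/49, 2/7 · 1/7 = 2/49; these sum to 23/245.
By Bayes' rule, P(r = 3 | data) = (3/245) / (23/245) = 3/23.

0.1304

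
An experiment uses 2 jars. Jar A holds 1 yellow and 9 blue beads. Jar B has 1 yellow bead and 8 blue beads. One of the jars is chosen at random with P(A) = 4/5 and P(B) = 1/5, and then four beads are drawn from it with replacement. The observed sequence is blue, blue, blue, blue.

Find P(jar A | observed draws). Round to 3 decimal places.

Compute the likelihood of the observed sequence for each case: P(data | jar A) = (9/10)(9/10)(9/10)(9/10) = 0.6561; P(data | jar B) = (8/9)(8/9)(8/9)(8/9) = 0.6243.
The prior-weighted likelihoods are 4/5 · 0.6561 = 0.52488, 1/5 · 0.6243 = 0.12486; summing to 0.64974.
So P(jar A | data) = (0.52488) / (0.64974) = 0.80783.

0.808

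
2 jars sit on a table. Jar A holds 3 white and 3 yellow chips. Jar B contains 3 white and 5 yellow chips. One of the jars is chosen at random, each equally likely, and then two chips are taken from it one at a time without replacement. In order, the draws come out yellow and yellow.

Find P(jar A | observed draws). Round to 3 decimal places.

0.359

Compute the likelihood of the observed sequence for each case: P(data | jar A) = (3/6)(2/5) = 1/5; P(data | jar B) = (5/8)(4/7) = 5/14.
Multiplying each by its prior: 1/2 · 1/5 = 1/10, 1/2 · 5/14 = 5/28; these sum to 39/140.
Hence P(jar A | data) = (1/10) / (39/140) = 14/39.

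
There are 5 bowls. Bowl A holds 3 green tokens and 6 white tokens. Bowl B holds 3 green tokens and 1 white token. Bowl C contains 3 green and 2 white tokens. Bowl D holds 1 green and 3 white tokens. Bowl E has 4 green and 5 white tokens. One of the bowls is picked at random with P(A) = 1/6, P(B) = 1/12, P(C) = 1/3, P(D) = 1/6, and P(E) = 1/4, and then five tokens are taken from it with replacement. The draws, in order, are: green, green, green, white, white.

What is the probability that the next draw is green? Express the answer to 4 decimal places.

The likelihood of the observed sequence under each hypothesis: P(data | bowl A) = (3/9)(3/9)(3/9)(6/9)(6/9) = 0.016461; P(data | bowl B) = (3/4)(3/4)(3/4)(1/4)(1/4) = 0.026367; P(data | bowl C) = (3/5)(3/5)(3/5)(2/5)(2/5) = 0.03456; P(data | bowl D) = (1/4)(1/4)(1/4)(3/4)(3/4) = 0.0087891; P(data | bowl E) = (4/9)(4/9)(4/9)(5/9)(5/9) = 0.027096.
Multiplying each by its prior: 1/6 · 0.016461 = 0.0027435, 1/12 · 0.026367 = 0.0021973, 1/3 · 0.03456 = 0.01152, 1/6 · 0.0087891 = 0.0014648, 1/4 · 0.027096 = 0.006774; these sum to 0.0247.
Normalising, the posterior is P(bowl A | data) = 0.11107, P(bowl B | data) = 0.088959, P(bowl C | data) = 0.4664, P(bowl D | data) = 0.059306, P(bowl E | data) = 0.27426.
The predictive probability is P(green next | data) = (1/3)(0.11107) + (3/4)(0.088959) + (3/5)(0.4664) + (1/4)(0.059306) + (4/9)(0.27426) = 0.5203.

0.5203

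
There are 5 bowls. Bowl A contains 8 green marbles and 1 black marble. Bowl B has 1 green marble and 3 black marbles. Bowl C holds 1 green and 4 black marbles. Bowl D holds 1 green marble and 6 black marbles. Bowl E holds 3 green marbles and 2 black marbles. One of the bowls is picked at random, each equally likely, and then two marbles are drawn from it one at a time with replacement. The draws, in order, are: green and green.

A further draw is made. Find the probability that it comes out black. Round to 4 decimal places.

Under each hypothesis, the probability of the observed sequence is: P(data | bowl A) = (8/9)(8/9) = 0.79012; P(data | bowl B) = (1/4)(1/4) = 0.0625; P(data | bowl C) = (1/5)(1/5) = 0.04; P(data | bowl D) = (1/7)(1/7) = 0.020408; P(data | bowl E) = (3/5)(3/5) = 0.36.
Multiplying each by its prior: 1/5 · 0.79012 = 0.15802, 1/5 · 0.0625 = 0.0125, 1/5 · 0.04 = 0.008, 1/5 · 0.020408 = 0.0040816, 1/5 · 0.36 = 0.072; summing to 0.25461.
Dividing through by the total gives posterior P(bowl A | data) = 0.62066, P(bowl B | data) = 0.049095, P(bowl C | data) = 0.031421, P(bowl D | data) = 0.016031, P(bowl E | data) = 0.28279.
Averaging over the posterior, P(black next | data) = (1/9)(0.62066) + (3/4)(0.049095) + (4/5)(0.031421) + (6/7)(0.016031) + (2/5)(0.28279) = 0.25778.

0.2578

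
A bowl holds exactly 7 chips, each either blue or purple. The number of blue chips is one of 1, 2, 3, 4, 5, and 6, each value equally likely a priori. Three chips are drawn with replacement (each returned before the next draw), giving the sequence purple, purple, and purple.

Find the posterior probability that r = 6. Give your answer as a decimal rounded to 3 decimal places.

0.002

For each hypothesis, P(data | H) works out to: P(data | r = 1) = (6/7)(6/7)(6/7) = 0.62974; P(data | r = 2) = (5/7)(5/7)(5/7) = 0.36443; P(data | r = 3) = (4/7)(4/7)(4/7) = 0.18659; P(data | r = 4) = (3/7)(3/7)(3/7) = 0.078717; P(data | r = 5) = (2/7)(2/7)(2/7) = 0.023324; P(data | r = 6) = (1/7)(1/7)(1/7) = 0.0029155.
Multiplying each by its prior: 1/6 · 0.62974 = 0.10496, 1/6 · 0.36443 = 0.060739, 1/6 · 0.18659 = 0.031098, 1/6 · 0.078717 = 0.01312, 1/6 · 0.023324 = 0.0038873, 1/6 · 0.0029155 = 0.00048591; with total 0.21429.
So P(r = 6 | data) = (0.00048591) / (0.21429) = 0.0022676.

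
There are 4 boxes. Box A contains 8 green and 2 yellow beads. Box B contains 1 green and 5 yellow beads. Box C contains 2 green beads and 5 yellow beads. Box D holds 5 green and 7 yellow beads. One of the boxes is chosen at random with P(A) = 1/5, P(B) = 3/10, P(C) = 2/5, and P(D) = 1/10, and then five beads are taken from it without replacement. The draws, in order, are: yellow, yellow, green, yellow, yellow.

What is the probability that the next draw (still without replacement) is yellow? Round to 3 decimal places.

Under each hypothesis, the probability of the observed sequence is: P(data | box A) = (2/10)(1/9)(8/8)(0/7) = 0; P(data | box B) = (5/6)(4/5)(1/4)(3/3)(2/2) = 0.16667; P(data | box C) = (5/7)(4/6)(2/5)(3/4)(2/3) = 0.095238; P(data | box D) = (7/12)(6/11)(5/10)(5/9)(4/8) = 0.044192.
The prior-weighted likelihoods are 1/5 · 0 = 0, 3/10 · 0.16667 = 0.05, 2/5 · 0.095238 = 0.038095, 1/10 · 0.044192 = 0.0044192; with total 0.092514.
Normalising, the posterior is P(box A | data) = 0, P(box B | data) = 0.54046, P(box C | data) = 0.41178, P(box D | data) = 0.047768.
Averaging over the posterior, P(yellow next | data) = (1)(0.54046) + (1/2)(0.41178) + (3/7)(0.047768) = 0.76682.

0.767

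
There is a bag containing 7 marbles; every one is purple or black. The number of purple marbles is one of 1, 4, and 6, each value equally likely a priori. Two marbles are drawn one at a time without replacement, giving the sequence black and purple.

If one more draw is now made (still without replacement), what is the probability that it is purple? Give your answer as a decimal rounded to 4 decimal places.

For each hypothesis, P(data | H) works out to: P(data | r = 1) = (6/7)(1/6) = 1/7; P(data | r = 4) = (3/7)(4/6) = 2/7; P(data | r = 6) = (1/7)(6/6) = 1/7.
The prior-weighted likelihoods are 1/3 · 1/7 = 1/21, 1/3 · 2/7 = 2/21, 1/3 · 1/7 = 1/21; these sum to 4/21.
The posterior is then P(r = 1 | data) = 1/4, P(r = 4 | data) = 1/2, P(r = 6 | data) = 1/4.
So P(purple next | data) = Σ P(purple next | H) P(H | data) = (0)(1/4) + (3/5)(1/2) + (1)(1/4) = 11/20.

0.5500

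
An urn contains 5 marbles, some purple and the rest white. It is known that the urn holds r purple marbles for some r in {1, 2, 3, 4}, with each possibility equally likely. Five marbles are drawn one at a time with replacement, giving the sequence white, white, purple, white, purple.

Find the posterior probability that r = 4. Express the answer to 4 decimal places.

Compute the likelihood of the observed sequence for each case: P(data | r = 1) = (4/5)(4/5)(1/5)(4/5)(1/5) = 0.02048; P(data | r = 2) = (3/5)(3/5)(2/5)(3/5)(2/5) = 0.03456; P(data | r = 3) = (2/5)(2/5)(3/5)(2/5)(3/5) = 0.02304; P(data | r = 4) = (1/5)(1/5)(4/5)(1/5)(4/5) = 0.00512.
Weighting by the prior gives 1/4 · 0.02048 = 0.00512, 1/4 · 0.03456 = 0.00864, 1/4 · 0.02304 = 0.00576, 1/4 · 0.00512 = 0.00128; with total 0.0208.
Hence P(r = 4 | data) = (0.00128) / (0.0208) = 0.061538.

0.0615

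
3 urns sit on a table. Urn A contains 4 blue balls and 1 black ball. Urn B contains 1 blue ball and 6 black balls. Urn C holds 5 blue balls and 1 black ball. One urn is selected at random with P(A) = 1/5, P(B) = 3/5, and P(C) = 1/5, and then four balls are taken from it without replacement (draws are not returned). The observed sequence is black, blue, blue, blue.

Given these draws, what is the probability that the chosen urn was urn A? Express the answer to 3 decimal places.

0.545

The likelihood of the observed sequence under each hypothesis: P(data | urn A) = (1/5)(4/4)(3/3)(2/2) = 1/5; P(data | urn B) = (6/7)(1/6)(0/5) = 0; P(data | urn C) = (1/6)(5/5)(4/4)(3/3) = 1/6.
Multiplying each by its prior: 1/5 · 1/5 = 1/25, 3/5 · 0 = 0, 1/5 · 1/6 = 1/30; these sum to 11/150.
Therefore the posterior P(urn A | data) = (1/25) / (11/150) = 6/11.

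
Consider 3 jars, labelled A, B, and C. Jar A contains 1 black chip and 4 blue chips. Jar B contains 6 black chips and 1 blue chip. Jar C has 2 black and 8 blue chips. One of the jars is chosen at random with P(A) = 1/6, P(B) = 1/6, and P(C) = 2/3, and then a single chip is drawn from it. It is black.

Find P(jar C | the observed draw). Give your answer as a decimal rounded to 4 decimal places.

0.4308

Under each hypothesis, the probability of this draw is: P(data | jar A) = (1/5) = 1/5; P(data | jar B) = (6/7) = 6/7; P(data | jar C) = (2/10) = 1/5.
Multiplying each by its prior: 1/6 · 1/5 = 1/30, 1/6 · 6/7 = 1/7, 2/3 · 1/5 = 2/15; with total 13/42.
Hence P(jar C | data) = (2/15) / (13/42) = 28/65.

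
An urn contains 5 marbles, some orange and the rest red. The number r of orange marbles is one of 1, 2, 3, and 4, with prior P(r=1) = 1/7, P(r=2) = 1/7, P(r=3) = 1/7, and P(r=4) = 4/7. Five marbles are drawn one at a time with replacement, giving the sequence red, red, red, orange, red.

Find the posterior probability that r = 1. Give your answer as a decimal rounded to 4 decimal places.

0.5311

The likelihood of the observed sequence under each hypothesis: P(data | r = 1) = (4/5)(4/5)(4/5)(1/5)(4/5) = 0.08192; P(data | r = 2) = (3/5)(3/5)(3/5)(2/5)(3/5) = 0.05184; P(data | r = 3) = (2/5)(2/5)(2/5)(3/5)(2/5) = 0.01536; P(data | r = 4) = (1/5)(1/5)(1/5)(4/5)(1/5) = 0.00128.
The prior-weighted likelihoods are 1/7 · 0.08192 = 0.011703, 1/7 · 0.05184 = 0.0074057, 1/7 · 0.01536 = 0.0021943, 4/7 · 0.00128 = 0.00073143; summing to 0.022034.
Therefore the posterior P(r = 1 | data) = (0.011703) / (0.022034) = 0.53112.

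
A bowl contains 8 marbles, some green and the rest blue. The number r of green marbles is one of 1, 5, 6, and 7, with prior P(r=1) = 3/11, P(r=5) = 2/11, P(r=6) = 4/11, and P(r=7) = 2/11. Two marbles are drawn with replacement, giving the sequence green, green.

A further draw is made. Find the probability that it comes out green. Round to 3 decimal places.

The likelihood of the observed sequence under each hypothesis: P(data | r = 1) = (1/8)(1/8) = 1/64; P(data | r = 5) = (5/8)(5/8) = 25/64; P(data | r = 6) = (6/8)(6/8) = 9/16; P(data | r = 7) = (7/8)(7/8) = 49/64.
Weighting by the prior gives 3/11 · 1/64 = 3/704, 2/11 · 25/64 = 25/352, 4/11 · 9/16 = 9/44, 2/11 · 49/64 = 49/352; with total 295/704.
The posterior is then P(r = 1 | data) = 0.010169, P(r = 5 | data) = 0.16949, P(r = 6 | data) = 0.48814, P(r = 7 | data) = 0.3322.
Averaging over the posterior, P(green next | data) = (1/8)(0.010169) + (5/8)(0.16949) + (3/4)(0.48814) + (7/8)(0.3322) = 0.76398.

0.764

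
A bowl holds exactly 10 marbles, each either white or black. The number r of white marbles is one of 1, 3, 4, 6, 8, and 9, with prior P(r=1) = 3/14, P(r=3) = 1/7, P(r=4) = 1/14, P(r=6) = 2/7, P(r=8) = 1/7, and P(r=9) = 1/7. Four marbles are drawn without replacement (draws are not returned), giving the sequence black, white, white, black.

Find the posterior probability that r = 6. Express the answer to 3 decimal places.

For each hypothesis, P(data | H) works out to: P(data | r = 1) = (9/10)(1/9)(0/8) = 0; P(data | r = 3) = (7/10)(3/9)(2/8)(6/7) = 0.05; P(data | r = 4) = (6/10)(4/9)(3/8)(5/7) = 0.071429; P(data | r = 6) = (4/10)(6/9)(5/8)(3/7) = 0.071429; P(data | r = 8) = (2/10)(8/9)(7/8)(1/7) = 0.022222; P(data | r = 9) = (1/10)(9/9)(8/8)(0/7) = 0.
Weighting by the prior gives 3/14 · 0 = 0, 1/7 · 0.05 = 0.0071429, 1/14 · 0.071429 = 0.005102, 2/7 · 0.071429 = 0.020408, 1/7 · 0.022222 = 0.0031746, 1/7 · 0 = 0; summing to 0.035828.
Hence P(r = 6 | data) = (0.020408) / (0.035828) = 0.56962.

0.570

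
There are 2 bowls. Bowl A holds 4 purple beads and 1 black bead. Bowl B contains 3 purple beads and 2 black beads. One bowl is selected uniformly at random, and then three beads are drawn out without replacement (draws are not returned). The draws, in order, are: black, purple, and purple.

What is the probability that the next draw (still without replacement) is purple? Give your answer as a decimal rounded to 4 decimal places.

Under each hypothesis, the probability of the observed sequence is: P(data | bowl A) = (1/5)(4/4)(3/3) = 1/5; P(data | bowl B) = (2/5)(3/4)(2/3) = 1/5.
The prior-weighted likelihoods are 1/2 · 1/5 = 1/10, 1/2 · 1/5 = 1/10; with total 1/5.
Normalising, the posterior is P(bowl A | data) = 1/2, P(bowl B | data) = 1/2.
So P(purple next | data) = Σ P(purple next | H) P(H | data) = (1)(1/2) + (1/2)(1/2) = 3/4.

0.7500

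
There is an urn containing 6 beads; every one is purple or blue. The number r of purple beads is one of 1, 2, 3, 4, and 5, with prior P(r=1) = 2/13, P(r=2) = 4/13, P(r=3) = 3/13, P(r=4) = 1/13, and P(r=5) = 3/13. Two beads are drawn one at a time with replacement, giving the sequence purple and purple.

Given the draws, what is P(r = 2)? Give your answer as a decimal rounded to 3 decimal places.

0.118

The likelihood of the observed sequence under each hypothesis: P(data | r = 1) = (1/6)(1/6) = 1/36; P(data | r = 2) = (2/6)(2/6) = 1/9; P(data | r = 3) = (3/6)(3/6) = 1/4; P(data | r = 4) = (4/6)(4/6) = 4/9; P(data | r = 5) = (5/6)(5/6) = 25/36.
Multiplying each by its prior: 2/13 · 1/36 = 1/234, 4/13 · 1/9 = 4/117, 3/13 · 1/4 = 3/52, 1/13 · 4/9 = 4/117, 3/13 · 25/36 = 25/156; these sum to 34/117.
By Bayes' rule, P(r = 2 | data) = (4/117) / (34/117) = 2/17.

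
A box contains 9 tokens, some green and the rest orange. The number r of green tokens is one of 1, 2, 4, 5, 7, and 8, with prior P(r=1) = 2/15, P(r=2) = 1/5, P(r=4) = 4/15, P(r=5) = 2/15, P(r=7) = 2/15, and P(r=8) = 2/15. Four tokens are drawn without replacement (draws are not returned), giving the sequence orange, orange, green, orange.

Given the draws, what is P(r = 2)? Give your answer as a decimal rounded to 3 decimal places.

0.402

Under each hypothesis, the probability of the observed sequence is: P(data | r = 1) = (8/9)(7/8)(1/7)(6/6) = 1/9; P(data | r = 2) = (7/9)(6/8)(2/7)(5/6) = 5/36; P(data | r = 4) = (5/9)(4/8)(4/7)(3/6) = 5/63; P(data | r = 5) = (4/9)(3/8)(5/7)(2/6) = 5/126; P(data | r = 7) = (2/9)(1/8)(7/7)(0/6) = 0; P(data | r = 8) = (1/9)(0/8) = 0.
The prior-weighted likelihoods are 2/15 · 1/9 = 2/135, 1/5 · 5/36 = 1/36, 4/15 · 5/63 = 4/189, 2/15 · 5/126 = 1/189, 2/15 · 0 = 0, 2/15 · 0 = 0; summing to 29/420.
Therefore the posterior P(r = 2 | data) = (1/36) / (29/420) = 35/87.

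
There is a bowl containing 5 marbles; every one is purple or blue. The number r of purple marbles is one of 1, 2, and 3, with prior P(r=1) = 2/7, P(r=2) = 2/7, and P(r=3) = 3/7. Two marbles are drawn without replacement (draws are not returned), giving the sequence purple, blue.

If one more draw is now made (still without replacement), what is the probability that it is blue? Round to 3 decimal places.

0.579

The likelihood of the observed sequence under each hypothesis: P(data | r = 1) = (1/5)(4/4) = 1/5; P(data | r = 2) = (2/5)(3/4) = 3/10; P(data | r = 3) = (3/5)(2/4) = 3/10.
Multiplying each by its prior: 2/7 · 1/5 = 2/35, 2/7 · 3/10 = 3/35, 3/7 · 3/10 = 9/70; with total 19/70.
The posterior is then P(r = 1 | data) = 4/19, P(r = 2 | data) = 6/19, P(r = 3 | data) = 9/19.
Averaging over the posterior, P(blue next | data) = (1)(4/19) + (2/3)(6/19) + (1/3)(9/19) = 11/19.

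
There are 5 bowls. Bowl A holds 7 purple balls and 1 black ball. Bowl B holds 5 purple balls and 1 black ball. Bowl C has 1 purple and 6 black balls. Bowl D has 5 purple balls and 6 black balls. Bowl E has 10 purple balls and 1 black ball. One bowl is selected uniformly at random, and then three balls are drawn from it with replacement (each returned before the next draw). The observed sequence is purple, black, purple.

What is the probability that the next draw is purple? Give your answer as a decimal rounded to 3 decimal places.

0.725

For each hypothesis, P(data | H) works out to: P(data | bowl A) = (7/8)(1/8)(7/8) = 0.095703; P(data | bowl B) = (5/6)(1/6)(5/6) = 0.11574; P(data | bowl C) = (1/7)(6/7)(1/7) = 0.017493; P(data | bowl D) = (5/11)(6/11)(5/11) = 0.1127; P(data | bowl E) = (10/11)(1/11)(10/11) = 0.075131.
Weighting by the prior gives 1/5 · 0.095703 = 0.019141, 1/5 · 0.11574 = 0.023148, 1/5 · 0.017493 = 0.0034985, 1/5 · 0.1127 = 0.022539, 1/5 · 0.075131 = 0.015026; these sum to 0.083353.
Normalising, the posterior is P(bowl A | data) = 0.22963, P(bowl B | data) = 0.27771, P(bowl C | data) = 0.041973, P(bowl D | data) = 0.27041, P(bowl E | data) = 0.18027.
So P(purple next | data) = Σ P(purple next | H) P(H | data) = (7/8)(0.22963) + (5/6)(0.27771) + (1/7)(0.041973) + (5/11)(0.27041) + (10/11)(0.18027) = 0.72515.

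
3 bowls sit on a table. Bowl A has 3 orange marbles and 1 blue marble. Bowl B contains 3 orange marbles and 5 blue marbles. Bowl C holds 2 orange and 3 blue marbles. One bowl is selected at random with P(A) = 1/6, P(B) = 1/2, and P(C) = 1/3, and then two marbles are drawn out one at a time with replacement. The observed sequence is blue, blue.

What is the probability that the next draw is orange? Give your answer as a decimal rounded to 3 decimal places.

For each hypothesis, P(data | H) works out to: P(data | bowl A) = (1/4)(1/4) = 0.0625; P(data | bowl B) = (5/8)(5/8) = 0.39062; P(data | bowl C) = (3/5)(3/5) = 0.36.
The prior-weighted likelihoods are 1/6 · 0.0625 = 0.010417, 1/2 · 0.39062 = 0.19531, 1/3 · 0.36 = 0.12; with total 0.32573.
The posterior is then P(bowl A | data) = 0.03198, P(bowl B | data) = 0.59962, P(bowl C | data) = 0.3684.
Averaging over the posterior, P(orange next | data) = (3/4)(0.03198) + (3/8)(0.59962) + (2/5)(0.3684) = 0.3962.

0.396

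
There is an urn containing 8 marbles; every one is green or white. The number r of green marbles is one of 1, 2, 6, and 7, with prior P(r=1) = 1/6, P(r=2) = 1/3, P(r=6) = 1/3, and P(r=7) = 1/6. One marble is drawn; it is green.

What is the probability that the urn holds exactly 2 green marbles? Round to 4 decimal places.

The likelihood of this draw under each hypothesis: P(data | r = 1) = (1/8) = 1/8; P(data | r = 2) = (2/8) = 1/4; P(data | r = 6) = (6/8) = 3/4; P(data | r = 7) = (7/8) = 7/8.
The prior-weighted likelihoods are 1/6 · 1/8 = 1/48, 1/3 · 1/4 = 1/12, 1/3 · 3/4 = 1/4, 1/6 · 7/8 = 7/48; summing to 1/2.
By Bayes' rule, P(r = 2 | data) = (1/12) / (1/2) = 1/6.

0.1667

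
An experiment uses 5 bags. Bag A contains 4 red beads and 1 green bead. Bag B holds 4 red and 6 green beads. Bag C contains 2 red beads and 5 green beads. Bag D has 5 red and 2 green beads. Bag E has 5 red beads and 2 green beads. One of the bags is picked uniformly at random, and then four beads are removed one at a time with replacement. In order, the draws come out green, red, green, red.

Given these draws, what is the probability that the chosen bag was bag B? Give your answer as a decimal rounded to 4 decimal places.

0.2767

The likelihood of the observed sequence under each hypothesis: P(data | bag A) = (1/5)(4/5)(1/5)(4/5) = 0.0256; P(data | bag B) = (6/10)(4/10)(6/10)(4/10) = 0.0576; P(data | bag C) = (5/7)(2/7)(5/7)(2/7) = 0.041649; P(data | bag D) = (2/7)(5/7)(2/7)(5/7) = 0.041649; P(data | bag E) = (2/7)(5/7)(2/7)(5/7) = 0.041649.
Weighting by the prior gives 1/5 · 0.0256 = 0.00512, 1/5 · 0.0576 = 0.01152, 1/5 · 0.041649 = 0.0083299, 1/5 · 0.041649 = 0.0083299, 1/5 · 0.041649 = 0.0083299; summing to 0.04163.
So P(bag B | data) = (0.01152) / (0.04163) = 0.27673.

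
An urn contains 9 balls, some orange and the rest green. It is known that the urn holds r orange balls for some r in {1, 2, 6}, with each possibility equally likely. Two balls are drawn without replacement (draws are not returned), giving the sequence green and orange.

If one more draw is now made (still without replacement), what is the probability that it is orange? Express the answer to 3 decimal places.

0.371

Compute the likelihood of the observed sequence for each case: P(data | r = 1) = (8/9)(1/8) = 1/9; P(data | r = 2) = (7/9)(2/8) = 7/36; P(data | r = 6) = (3/9)(6/8) = 1/4.
Weighting by the prior gives 1/3 · 1/9 = 1/27, 1/3 · 7/36 = 7/108, 1/3 · 1/4 = 1/12; summing to 5/27.
Normalising, the posterior is P(r = 1 | data) = 1/5, P(r = 2 | data) = 7/20, P(r = 6 | data) = 9/20.
The predictive probability is P(orange next | data) = (0)(1/5) + (1/7)(7/20) + (5/7)(9/20) = 13/35.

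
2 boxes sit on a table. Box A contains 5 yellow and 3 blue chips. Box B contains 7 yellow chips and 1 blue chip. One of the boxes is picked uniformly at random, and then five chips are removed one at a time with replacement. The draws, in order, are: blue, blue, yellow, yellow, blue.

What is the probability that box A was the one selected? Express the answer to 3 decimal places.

Under each hypothesis, the probability of the observed sequence is: P(data | box A) = (3/8)(3/8)(5/8)(5/8)(3/8) = 0.020599; P(data | box B) = (1/8)(1/8)(7/8)(7/8)(1/8) = 0.0014954.
The prior-weighted likelihoods are 1/2 · 0.020599 = 0.0103, 1/2 · 0.0014954 = 0.00074768; with total 0.011047.
Therefore the posterior P(box A | data) = (0.0103) / (0.011047) = 0.93232.

0.932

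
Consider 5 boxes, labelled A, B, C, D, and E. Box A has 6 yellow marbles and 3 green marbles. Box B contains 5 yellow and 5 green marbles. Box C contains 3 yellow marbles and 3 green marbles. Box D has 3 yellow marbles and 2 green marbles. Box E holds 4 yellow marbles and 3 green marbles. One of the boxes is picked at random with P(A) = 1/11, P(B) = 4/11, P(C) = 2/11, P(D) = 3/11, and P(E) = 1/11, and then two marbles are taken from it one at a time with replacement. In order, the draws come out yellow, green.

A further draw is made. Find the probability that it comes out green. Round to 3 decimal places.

Compute the likelihood of the observed sequence for each case: P(data | box A) = (6/9)(3/9) = 0.22222; P(data | box B) = (5/10)(5/10) = 0.25; P(data | box C) = (3/6)(3/6) = 0.25; P(data | box D) = (3/5)(2/5) = 0.24; P(data | box E) = (4/7)(3/7) = 0.2449.
Weighting by the prior gives 1/11 · 0.22222 = 0.020202, 4/11 · 0.25 = 0.090909, 2/11 · 0.25 = 0.045455, 3/11 · 0.24 = 0.065455, 1/11 · 0.2449 = 0.022263; summing to 0.24428.
Normalising, the posterior is P(box A | data) = 0.082699, P(box B | data) = 0.37215, P(box C | data) = 0.18607, P(box D | data) = 0.26794, P(box E | data) = 0.091138.
Averaging over the posterior, P(green next | data) = (1/3)(0.082699) + (1/2)(0.37215) + (1/2)(0.18607) + (2/5)(0.26794) + (3/7)(0.091138) = 0.45291.

0.453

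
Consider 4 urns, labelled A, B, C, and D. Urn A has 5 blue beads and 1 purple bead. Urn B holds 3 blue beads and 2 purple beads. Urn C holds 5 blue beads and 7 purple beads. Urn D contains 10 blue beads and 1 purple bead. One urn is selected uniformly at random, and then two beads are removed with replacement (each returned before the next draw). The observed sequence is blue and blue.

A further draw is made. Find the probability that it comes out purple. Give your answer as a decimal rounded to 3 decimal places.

Under each hypothesis, the probability of the observed sequence is: P(data | urn A) = (5/6)(5/6) = 0.69444; P(data | urn B) = (3/5)(3/5) = 0.36; P(data | urn C) = (5/12)(5/12) = 0.17361; P(data | urn D) = (10/11)(10/11) = 0.82645.
Weighting by the prior gives 1/4 · 0.69444 = 0.17361, 1/4 · 0.36 = 0.09, 1/4 · 0.17361 = 0.043403, 1/4 · 0.82645 = 0.20661; with total 0.51363.
The posterior is then P(urn A | data) = 0.33801, P(urn B | data) = 0.17522, P(urn C | data) = 0.084503, P(urn D | data) = 0.40226.
The predictive probability is P(purple next | data) = (1/6)(0.33801) + (2/5)(0.17522) + (7/12)(0.084503) + (1/11)(0.40226) = 0.21229.

0.212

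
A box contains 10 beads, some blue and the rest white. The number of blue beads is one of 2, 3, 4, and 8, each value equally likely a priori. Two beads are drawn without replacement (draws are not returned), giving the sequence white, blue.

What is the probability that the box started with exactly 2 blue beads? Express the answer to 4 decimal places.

For each hypothesis, P(data | H) works out to: P(data | r = 2) = (8/10)(2/9) = 8/45; P(data | r = 3) = (7/10)(3/9) = 7/30; P(data | r = 4) = (6/10)(4/9) = 4/15; P(data | r = 8) = (2/10)(8/9) = 8/45.
Weighting by the prior gives 1/4 · 8/45 = 2/45, 1/4 · 7/30 = 7/120, 1/4 · 4/15 = 1/15, 1/4 · 8/45 = 2/45; with total 77/360.
So P(r = 2 | data) = (2/45) / (77/360) = 16/77.

0.2078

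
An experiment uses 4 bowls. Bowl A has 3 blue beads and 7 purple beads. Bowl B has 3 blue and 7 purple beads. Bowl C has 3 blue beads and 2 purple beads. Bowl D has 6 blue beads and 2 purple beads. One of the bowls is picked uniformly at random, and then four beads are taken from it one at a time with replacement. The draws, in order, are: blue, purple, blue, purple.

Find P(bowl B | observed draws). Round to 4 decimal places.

0.2437

Compute the likelihood of the observed sequence for each case: P(data | bowl A) = (3/10)(7/10)(3/10)(7/10) = 0.0441; P(data | bowl B) = (3/10)(7/10)(3/10)(7/10) = 0.0441; P(data | bowl C) = (3/5)(2/5)(3/5)(2/5) = 0.0576; P(data | bowl D) = (6/8)(2/8)(6/8)(2/8) = 0.035156.
Multiplying each by its prior: 1/4 · 0.0441 = 0.011025, 1/4 · 0.0441 = 0.011025, 1/4 · 0.0576 = 0.0144, 1/4 · 0.035156 = 0.0087891; with total 0.045239.
Therefore the posterior P(bowl B | data) = (0.011025) / (0.045239) = 0.24371.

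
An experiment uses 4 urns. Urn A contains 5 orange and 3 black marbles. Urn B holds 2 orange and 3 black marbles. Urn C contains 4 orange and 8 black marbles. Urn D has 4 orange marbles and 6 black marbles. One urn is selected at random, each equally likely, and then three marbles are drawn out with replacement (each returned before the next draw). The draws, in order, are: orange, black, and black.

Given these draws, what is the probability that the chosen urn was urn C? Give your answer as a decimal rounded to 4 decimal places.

The likelihood of the observed sequence under each hypothesis: P(data | urn A) = (5/8)(3/8)(3/8) = 0.087891; P(data | urn B) = (2/5)(3/5)(3/5) = 0.144; P(data | urn C) = (4/12)(8/12)(8/12) = 0.14815; P(data | urn D) = (4/10)(6/10)(6/10) = 0.144.
Weighting by the prior gives 1/4 · 0.087891 = 0.021973, 1/4 · 0.144 = 0.036, 1/4 · 0.14815 = 0.037037, 1/4 · 0.144 = 0.036; these sum to 0.13101.
Therefore the posterior P(urn C | data) = (0.037037) / (0.13101) = 0.2827.

0.2827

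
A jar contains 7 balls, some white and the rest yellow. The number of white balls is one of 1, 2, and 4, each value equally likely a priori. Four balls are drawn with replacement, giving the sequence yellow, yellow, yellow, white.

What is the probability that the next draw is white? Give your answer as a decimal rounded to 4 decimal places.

0.2857

The likelihood of the observed sequence under each hypothesis: P(data | r = 1) = (6/7)(6/7)(6/7)(1/7) = 0.089963; P(data | r = 2) = (5/7)(5/7)(5/7)(2/7) = 0.10412; P(data | r = 4) = (3/7)(3/7)(3/7)(4/7) = 0.044981.
The prior-weighted likelihoods are 1/3 · 0.089963 = 0.029988, 1/3 · 0.10412 = 0.034708, 1/3 · 0.044981 = 0.014994; these sum to 0.079689.
Normalising, the posterior is P(r = 1 | data) = 0.37631, P(r = 2 | data) = 0.43554, P(r = 4 | data) = 0.18815.
The predictive probability is P(white next | data) = (1/7)(0.37631) + (2/7)(0.43554) + (4/7)(0.18815) = 0.28571.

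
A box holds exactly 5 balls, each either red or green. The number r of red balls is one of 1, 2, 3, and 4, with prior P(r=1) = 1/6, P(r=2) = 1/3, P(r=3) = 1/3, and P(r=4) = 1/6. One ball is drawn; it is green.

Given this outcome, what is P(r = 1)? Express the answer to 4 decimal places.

0.2667

The likelihood of this draw under each hypothesis: P(data | r = 1) = (4/5) = 4/5; P(data | r = 2) = (3/5) = 3/5; P(data | r = 3) = (2/5) = 2/5; P(data | r = 4) = (1/5) = 1/5.
The prior-weighted likelihoods are 1/6 · 4/5 = 2/15, 1/3 · 3/5 = 1/5, 1/3 · 2/5 = 2/15, 1/6 · 1/5 = 1/30; summing to 1/2.
Therefore the posterior P(r = 1 | data) = (2/15) / (1/2) = 4/15.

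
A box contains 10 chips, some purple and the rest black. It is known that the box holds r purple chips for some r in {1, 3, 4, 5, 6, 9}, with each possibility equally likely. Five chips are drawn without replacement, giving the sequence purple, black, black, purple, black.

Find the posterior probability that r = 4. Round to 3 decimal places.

The likelihood of the observed sequence under each hypothesis: P(data | r = 1) = (1/10)(9/9)(8/8)(0/7) = 0; P(data | r = 3) = (3/10)(7/9)(6/8)(2/7)(5/6) = 1/24; P(data | r = 4) = (4/10)(6/9)(5/8)(3/7)(4/6) = 1/21; P(data | r = 5) = (5/10)(5/9)(4/8)(4/7)(3/6) = 5/126; P(data | r = 6) = (6/10)(4/9)(3/8)(5/7)(2/6) = 1/42; P(data | r = 9) = (9/10)(1/9)(0/8) = 0.
Weighting by the prior gives 1/6 · 0 = 0, 1/6 · 1/24 = 1/144, 1/6 · 1/21 = 1/126, 1/6 · 5/126 = 5/756, 1/6 · 1/42 = 1/252, 1/6 · 0 = 0; with total 11/432.
Hence P(r = 4 | data) = (1/126) / (11/432) = 24/77.

0.312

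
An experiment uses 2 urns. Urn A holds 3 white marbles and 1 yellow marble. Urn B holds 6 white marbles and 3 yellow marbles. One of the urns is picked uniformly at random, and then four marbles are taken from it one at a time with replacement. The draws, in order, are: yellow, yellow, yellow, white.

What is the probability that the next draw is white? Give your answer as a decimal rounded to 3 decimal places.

0.693

For each hypothesis, P(data | H) works out to: P(data | urn A) = (1/4)(1/4)(1/4)(3/4) = 0.011719; P(data | urn B) = (3/9)(3/9)(3/9)(6/9) = 0.024691.
Weighting by the prior gives 1/2 · 0.011719 = 0.0058594, 1/2 · 0.024691 = 0.012346; with total 0.018205.
Dividing through by the total gives posterior P(urn A | data) = 0.32185, P(urn B | data) = 0.67815.
Averaging over the posterior, P(white next | data) = (3/4)(0.32185) + (2/3)(0.67815) = 0.69349.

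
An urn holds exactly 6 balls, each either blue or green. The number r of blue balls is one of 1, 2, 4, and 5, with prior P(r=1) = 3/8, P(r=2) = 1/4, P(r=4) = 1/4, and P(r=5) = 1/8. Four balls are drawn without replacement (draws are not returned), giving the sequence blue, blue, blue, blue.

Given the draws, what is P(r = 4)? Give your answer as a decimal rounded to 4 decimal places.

0.2857

Under each hypothesis, the probability of the observed sequence is: P(data | r = 1) = (1/6)(0/5) = 0; P(data | r = 2) = (2/6)(1/5)(0/4) = 0; P(data | r = 4) = (4/6)(3/5)(2/4)(1/3) = 1/15; P(data | r = 5) = (5/6)(4/5)(3/4)(2/3) = 1/3.
Multiplying each by its prior: 3/8 · 0 = 0, 1/4 · 0 = 0, 1/4 · 1/15 = 1/60, 1/8 · 1/3 = 1/24; these sum to 7/120.
Therefore the posterior P(r = 4 | data) = (1/60) / (7/120) = 2/7.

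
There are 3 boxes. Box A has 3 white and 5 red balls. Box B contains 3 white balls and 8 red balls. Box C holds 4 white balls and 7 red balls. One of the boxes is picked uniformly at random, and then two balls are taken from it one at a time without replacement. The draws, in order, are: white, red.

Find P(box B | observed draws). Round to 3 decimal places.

0.295

Under each hypothesis, the probability of the observed sequence is: P(data | box A) = (3/8)(5/7) = 0.26786; P(data | box B) = (3/11)(8/10) = 0.21818; P(data | box C) = (4/11)(7/10) = 0.25455.
Multiplying each by its prior: 1/3 · 0.26786 = 0.089286, 1/3 · 0.21818 = 0.072727, 1/3 · 0.25455 = 0.084848; these sum to 0.24686.
Therefore the posterior P(box B | data) = (0.072727) / (0.24686) = 0.29461.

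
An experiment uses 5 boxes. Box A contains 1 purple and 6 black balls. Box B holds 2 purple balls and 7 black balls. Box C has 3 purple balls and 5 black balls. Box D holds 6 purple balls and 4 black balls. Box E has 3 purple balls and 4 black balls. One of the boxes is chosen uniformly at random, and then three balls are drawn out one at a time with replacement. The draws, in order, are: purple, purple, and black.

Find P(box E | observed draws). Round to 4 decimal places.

0.2672

Compute the likelihood of the observed sequence for each case: P(data | box A) = (1/7)(1/7)(6/7) = 0.017493; P(data | box B) = (2/9)(2/9)(7/9) = 0.038409; P(data | box C) = (3/8)(3/8)(5/8) = 0.087891; P(data | box D) = (6/10)(6/10)(4/10) = 0.144; P(data | box E) = (3/7)(3/7)(4/7) = 0.10496.
Multiplying each by its prior: 1/5 · 0.017493 = 0.0034985, 1/5 · 0.038409 = 0.0076818, 1/5 · 0.087891 = 0.017578, 1/5 · 0.144 = 0.0288, 1/5 · 0.10496 = 0.020991; summing to 0.07855.
So P(box E | data) = (0.020991) / (0.07855) = 0.26724.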